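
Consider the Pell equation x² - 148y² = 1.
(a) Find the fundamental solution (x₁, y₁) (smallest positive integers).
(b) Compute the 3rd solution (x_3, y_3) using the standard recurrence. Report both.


Step 1: Find the fundamental solution (x₁, y₁) of x² - 148y² = 1.
  Expand √148 as a continued fraction. a₀ = ⌊√148⌋ = 12; iterate m_{k+1} = d_k·a_k − m_k, d_{k+1} = (148 − m_{k+1}²)/d_k, a_{k+1} = ⌊(a₀ + m_{k+1})/d_{k+1}⌋ (starting m₀ = 0, d₀ = 1), with convergents p_k = a_k·p_{k-1} + p_{k-2}, q_k = a_k·q_{k-1} + q_{k-2} (p₋₁ = 1, q₋₁ = 0):
  k = 0: a₀ = 12; p₀/q₀ = 12/1; p₀² − 148·q₀² = 144 − 148 = -4.
  k = 1: m = 12, d = 4, a = ⌊(12 + 12)/4⌋ = 6; p/q = (6·12 + 1)/(6·1 + 0) = 73/6; p² − 148·q² = 5329 − 5328 = 1.
  The first convergent with p² − 148·q² = 1 gives the fundamental solution (x₁, y₁) = (73, 6).
Step 2: Apply the recurrence (x_{n+1}, y_{n+1}) = (x₁x_n + 148y₁y_n, x₁y_n + y₁x_n) repeatedly.
  From (x_1, y_1) = (73, 6): x_2 = 73·73 + 148·6·6 = 10657; y_2 = 73·6 + 6·73 = 876.
  From (x_2, y_2) = (10657, 876): x_3 = 73·10657 + 148·6·876 = 1555849; y_3 = 73·876 + 6·10657 = 127890.
Step 3: Verify x_3² - 148·y_3² = 2420666110801 - 2420666110800 = 1 (should be 1). ✓

(x_1, y_1) = (73, 6); (x_3, y_3) = (1555849, 127890).


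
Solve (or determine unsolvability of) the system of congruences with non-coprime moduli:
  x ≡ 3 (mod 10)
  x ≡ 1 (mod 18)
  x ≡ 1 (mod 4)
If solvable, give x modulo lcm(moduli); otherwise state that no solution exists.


Moduli 10, 18, 4 are not pairwise coprime, so CRT works modulo lcm(m_i) when all pairwise compatibility conditions hold.
Pairwise compatibility: gcd(m_i, m_j) must divide a_i - a_j for every pair.
Merge one congruence at a time:
  Start: x ≡ 3 (mod 10).
  Combine with x ≡ 1 (mod 18): gcd(10, 18) = 2; 1 - 3 = -2, which IS divisible by 2, so compatible.
    Write x = 3 + 10·t and substitute into x ≡ 1 (mod 18): 10·t ≡ 1 − 3 = -2 (mod 18).
    Divide the congruence (and modulus) by g = 2: 5·t ≡ -1 (mod 9).
    Reduce coefficients mod 9: 5·t ≡ 8 (mod 9).
    The inverse of 5 mod 9 is 2 (since 5·2 = 10 = 1·9 + 1), so t ≡ 2·8 = 16 ≡ 7 (mod 9).
    Then x = 3 + 10·7 = 73, valid modulo lcm(10, 18) = 90: x ≡ 73 (mod 90).
  Combine with x ≡ 1 (mod 4): gcd(90, 4) = 2; 1 - 73 = -72, which IS divisible by 2, so compatible.
    Write x = 73 + 90·t and substitute into x ≡ 1 (mod 4): 90·t ≡ 1 − 73 = -72 (mod 4).
    Divide the congruence (and modulus) by g = 2: 45·t ≡ -36 (mod 2).
    Reduce coefficients mod 2: 1·t ≡ 0 (mod 2).
    So t ≡ 0 (mod 2).
    Then x = 73 + 90·0 = 73, valid modulo lcm(90, 4) = 180: x ≡ 73 (mod 180).
Verify: 73 mod 10 = 3, 73 mod 18 = 1, 73 mod 4 = 1.

x ≡ 73 (mod 180).


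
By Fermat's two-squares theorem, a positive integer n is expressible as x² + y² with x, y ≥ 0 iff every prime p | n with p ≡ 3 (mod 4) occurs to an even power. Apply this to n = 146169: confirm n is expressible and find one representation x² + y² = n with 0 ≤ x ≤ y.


Step 1: Factor n = 146169 = 3^2 · 109 · 149.
Step 2: Check the mod-4 condition on each prime factor: 3 ≡ 3 (mod 4), exponent 2 (must be even); 109 ≡ 1 (mod 4), exponent 1; 149 ≡ 1 (mod 4), exponent 1.
All primes ≡ 3 (mod 4) appear to even exponent (or don't appear), so by the two-squares theorem n IS expressible as a sum of two squares.
Step 3: Build a representation. Group n = k² · m with k = 3 and m = 109 · 149 = 16241 (a product of primes ≡ 1 (mod 4)); a representation of m scales to one of n via (k·x)² + (k·y)² = k²(x² + y²). Each prime p ≡ 1 (mod 4) is itself a sum of two squares; find a² by testing p − a² for a perfect square:
  109: 109 − 1² = 108, 109 − 2² = 105, 109 − 3² = 100 = 10² ⇒ 109 = 3² + 10².
  149: 149 − 1² = 148, 149 − 2² = 145, 149 − 3² = 140, 149 − 4² = 133, 149 − 5² = 124, 149 − 6² = 113, 149 − 7² = 100 = 10² ⇒ 149 = 7² + 10².
  Combine using the Brahmagupta–Fibonacci identity (a² + b²)(c² + d²) = (ac − bd)² + (ad + bc)² = (ac + bd)² + (ad − bc)²:
  109 · 149 = 16241: from (3² + 10²)(7² + 10²), take (3·7 − 10·10, 3·10 + 10·7) = (21 − 100, 30 + 70) = (-79, 100); dropping signs (only squares matter) gives (79, 100); check 79² + 100² = 6241 + 10000 = 16241 ✓.
  Scale by k = 3: (3·79, 3·100) = (237, 300).
Step 4: Order so x ≤ y and verify: 237² + 300² = 56169 + 90000 = 146169 = n. ✓

n = 146169 = 237² + 300² (one valid representation with x ≤ y).


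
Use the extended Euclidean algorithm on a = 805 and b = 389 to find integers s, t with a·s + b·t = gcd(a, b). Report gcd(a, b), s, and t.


Euclidean algorithm on (805, 389) — divide until remainder is 0:
  805 = 2 · 389 + 27
  389 = 14 · 27 + 11
  27 = 2 · 11 + 5
  11 = 2 · 5 + 1
  5 = 5 · 1 + 0
gcd(805, 389) = 1.
Track Bezout coefficients alongside the remainders: start with r₀ = 805 = a·1 + b·0 (s = 1, t = 0) and r₁ = 389 = a·0 + b·1 (s = 0, t = 1); each new remainder r_{k+1} = r_{k-1} − q_k·r_k inherits s_{k+1} = s_{k-1} − q_k·s_k, t_{k+1} = t_{k-1} − q_k·t_k, so r_k = a·s_k + b·t_k at every step:
  q = 2: r = 27, s = 1 − 2·0 = 1, t = 0 − 2·1 = -2  (check: 805·1 + 389·(-2) = 27)
  q = 14: r = 11, s = 0 − 14·1 = -14, t = 1 − 14·(-2) = 29  (check: 805·(-14) + 389·29 = 11)
  q = 2: r = 5, s = 1 − 2·(-14) = 29, t = -2 − 2·29 = -60  (check: 805·29 + 389·(-60) = 5)
  q = 2: r = 1, s = -14 − 2·29 = -72, t = 29 − 2·(-60) = 149  (check: 805·(-72) + 389·149 = 1)
The row with r = 1 (the gcd) gives the Bezout coefficients s = -72, t = 149.
Result: 805 · (-72) + 389 · (149) = 1.

gcd(805, 389) = 1; s = -72, t = 149 (check: 805·(-72) + 389·149 = 1).


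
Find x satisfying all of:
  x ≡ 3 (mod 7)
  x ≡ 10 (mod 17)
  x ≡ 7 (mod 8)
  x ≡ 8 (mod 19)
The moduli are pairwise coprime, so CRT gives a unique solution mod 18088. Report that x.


Product of moduli M = 7 · 17 · 8 · 19 = 18088.
Merge one congruence at a time:
  Start: x ≡ 3 (mod 7).
  Combine with x ≡ 10 (mod 17); new modulus lcm = 119.
    Write x = 3 + 7·t and substitute into x ≡ 10 (mod 17): 7·t ≡ 10 − 3 = 7 (mod 17).
    The inverse of 7 mod 17 is 5 (since 7·5 = 35 = 2·17 + 1), so t ≡ 5·7 = 35 ≡ 1 (mod 17).
    Then x = 3 + 7·1 = 10, valid modulo lcm(7, 17) = 119: x ≡ 10 (mod 119).
  Combine with x ≡ 7 (mod 8); new modulus lcm = 952.
    Write x = 10 + 119·t and substitute into x ≡ 7 (mod 8): 119·t ≡ 7 − 10 = -3 (mod 8).
    Reduce coefficients mod 8: 7·t ≡ 5 (mod 8).
    The inverse of 7 mod 8 is 7 (since 7·7 = 49 = 6·8 + 1), so t ≡ 7·5 = 35 ≡ 3 (mod 8).
    Then x = 10 + 119·3 = 367, valid modulo lcm(119, 8) = 952: x ≡ 367 (mod 952).
  Combine with x ≡ 8 (mod 19); new modulus lcm = 18088.
    Write x = 367 + 952·t and substitute into x ≡ 8 (mod 19): 952·t ≡ 8 − 367 = -359 (mod 19).
    Reduce coefficients mod 19: 2·t ≡ 2 (mod 19).
    The inverse of 2 mod 19 is 10 (since 2·10 = 20 = 1·19 + 1), so t ≡ 10·2 = 20 ≡ 1 (mod 19).
    Then x = 367 + 952·1 = 1319, valid modulo lcm(952, 19) = 18088: x ≡ 1319 (mod 18088).
Verify against each original: 1319 mod 7 = 3, 1319 mod 17 = 10, 1319 mod 8 = 7, 1319 mod 19 = 8.

x ≡ 1319 (mod 18088).


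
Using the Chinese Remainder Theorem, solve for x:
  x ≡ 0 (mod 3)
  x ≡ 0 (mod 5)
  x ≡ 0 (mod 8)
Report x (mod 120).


Moduli 3, 5, 8 are pairwise coprime; by CRT there is a unique solution modulo M = 3 · 5 · 8 = 120.
Solve pairwise, accumulating the modulus:
  Start with x ≡ 0 (mod 3).
  Combine with x ≡ 0 (mod 5): since gcd(3, 5) = 1, we get a unique residue mod 15.
    Write x = 0 + 3·t and substitute into x ≡ 0 (mod 5): 3·t ≡ 0 − 0 = 0 (mod 5).
    The inverse of 3 mod 5 is 2 (since 3·2 = 6 = 1·5 + 1), so t ≡ 2·0 = 0 ≡ 0 (mod 5).
    Then x = 0 + 3·0 = 0, valid modulo lcm(3, 5) = 15: x ≡ 0 (mod 15).
  Combine with x ≡ 0 (mod 8): since gcd(15, 8) = 1, we get a unique residue mod 120.
    Write x = 0 + 15·t and substitute into x ≡ 0 (mod 8): 15·t ≡ 0 − 0 = 0 (mod 8).
    Reduce coefficients mod 8: 7·t ≡ 0 (mod 8).
    The inverse of 7 mod 8 is 7 (since 7·7 = 49 = 6·8 + 1), so t ≡ 7·0 = 0 ≡ 0 (mod 8).
    Then x = 0 + 15·0 = 0, valid modulo lcm(15, 8) = 120: x ≡ 0 (mod 120).
Verify: 0 mod 3 = 0 ✓, 0 mod 5 = 0 ✓, 0 mod 8 = 0 ✓.

x ≡ 0 (mod 120).


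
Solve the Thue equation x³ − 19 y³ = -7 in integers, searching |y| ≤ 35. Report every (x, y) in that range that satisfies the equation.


The equation is x³ - 19y³ = -7. For fixed y, x³ = 19·y³ − 7, so a solution requires the RHS to be a perfect cube.
Strategy: iterate y from -35 to 35, compute RHS = 19·y³ − 7, and check whether it is a (positive or negative) perfect cube.
Check small values of y:
  y = 0: RHS = -7 is not a perfect cube.
  y = 1: RHS = 12 is not a perfect cube.
  y = -1: RHS = -26 is not a perfect cube.
  y = 2: RHS = 145 is not a perfect cube.
  y = -2: RHS = -159 is not a perfect cube.
  y = 3: RHS = 506 is not a perfect cube.
  y = -3: RHS = -520 is not a perfect cube.
Continuing the search up to |y| = 35 finds no solutions either.
No (x, y) in the scanned range satisfies the equation.

No integer solutions with |y| ≤ 35.


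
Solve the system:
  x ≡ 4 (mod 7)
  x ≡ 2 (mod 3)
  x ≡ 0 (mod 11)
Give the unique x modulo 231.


Moduli 7, 3, 11 are pairwise coprime; by CRT there is a unique solution modulo M = 7 · 3 · 11 = 231.
Solve pairwise, accumulating the modulus:
  Start with x ≡ 4 (mod 7).
  Combine with x ≡ 2 (mod 3): since gcd(7, 3) = 1, we get a unique residue mod 21.
    Write x = 4 + 7·t and substitute into x ≡ 2 (mod 3): 7·t ≡ 2 − 4 = -2 (mod 3).
    Reduce coefficients mod 3: 1·t ≡ 1 (mod 3).
    So t ≡ 1 (mod 3).
    Then x = 4 + 7·1 = 11, valid modulo lcm(7, 3) = 21: x ≡ 11 (mod 21).
  Combine with x ≡ 0 (mod 11): since gcd(21, 11) = 1, we get a unique residue mod 231.
    Write x = 11 + 21·t and substitute into x ≡ 0 (mod 11): 21·t ≡ 0 − 11 = -11 (mod 11).
    Reduce coefficients mod 11: 10·t ≡ 0 (mod 11).
    The inverse of 10 mod 11 is 10 (since 10·10 = 100 = 9·11 + 1), so t ≡ 10·0 = 0 ≡ 0 (mod 11).
    Then x = 11 + 21·0 = 11, valid modulo lcm(21, 11) = 231: x ≡ 11 (mod 231).
Verify: 11 mod 7 = 4 ✓, 11 mod 3 = 2 ✓, 11 mod 11 = 0 ✓.

x ≡ 11 (mod 231).


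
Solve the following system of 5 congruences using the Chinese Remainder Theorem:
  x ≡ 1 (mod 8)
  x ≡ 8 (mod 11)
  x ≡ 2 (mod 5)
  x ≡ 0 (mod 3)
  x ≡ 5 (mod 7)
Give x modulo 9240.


Product of moduli M = 8 · 11 · 5 · 3 · 7 = 9240.
Merge one congruence at a time:
  Start: x ≡ 1 (mod 8).
  Combine with x ≡ 8 (mod 11); new modulus lcm = 88.
    Write x = 1 + 8·t and substitute into x ≡ 8 (mod 11): 8·t ≡ 8 − 1 = 7 (mod 11).
    The inverse of 8 mod 11 is 7 (since 8·7 = 56 = 5·11 + 1), so t ≡ 7·7 = 49 ≡ 5 (mod 11).
    Then x = 1 + 8·5 = 41, valid modulo lcm(8, 11) = 88: x ≡ 41 (mod 88).
  Combine with x ≡ 2 (mod 5); new modulus lcm = 440.
    Write x = 41 + 88·t and substitute into x ≡ 2 (mod 5): 88·t ≡ 2 − 41 = -39 (mod 5).
    Reduce coefficients mod 5: 3·t ≡ 1 (mod 5).
    The inverse of 3 mod 5 is 2 (since 3·2 = 6 = 1·5 + 1), so t ≡ 2·1 = 2 ≡ 2 (mod 5).
    Then x = 41 + 88·2 = 217, valid modulo lcm(88, 5) = 440: x ≡ 217 (mod 440).
  Combine with x ≡ 0 (mod 3); new modulus lcm = 1320.
    Write x = 217 + 440·t and substitute into x ≡ 0 (mod 3): 440·t ≡ 0 − 217 = -217 (mod 3).
    Reduce coefficients mod 3: 2·t ≡ 2 (mod 3).
    The inverse of 2 mod 3 is 2 (since 2·2 = 4 = 1·3 + 1), so t ≡ 2·2 = 4 ≡ 1 (mod 3).
    Then x = 217 + 440·1 = 657, valid modulo lcm(440, 3) = 1320: x ≡ 657 (mod 1320).
  Combine with x ≡ 5 (mod 7); new modulus lcm = 9240.
    Write x = 657 + 1320·t and substitute into x ≡ 5 (mod 7): 1320·t ≡ 5 − 657 = -652 (mod 7).
    Reduce coefficients mod 7: 4·t ≡ 6 (mod 7).
    The inverse of 4 mod 7 is 2 (since 4·2 = 8 = 1·7 + 1), so t ≡ 2·6 = 12 ≡ 5 (mod 7).
    Then x = 657 + 1320·5 = 7257, valid modulo lcm(1320, 7) = 9240: x ≡ 7257 (mod 9240).
Verify against each original: 7257 mod 8 = 1, 7257 mod 11 = 8, 7257 mod 5 = 2, 7257 mod 3 = 0, 7257 mod 7 = 5.

x ≡ 7257 (mod 9240).


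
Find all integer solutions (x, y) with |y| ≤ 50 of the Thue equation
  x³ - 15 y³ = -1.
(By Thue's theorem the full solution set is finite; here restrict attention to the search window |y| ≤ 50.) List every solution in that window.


The equation is x³ - 15y³ = -1. For fixed y, x³ = 15·y³ − 1, so a solution requires the RHS to be a perfect cube.
Strategy: iterate y from -50 to 50, compute RHS = 15·y³ − 1, and check whether it is a (positive or negative) perfect cube.
Check small values of y:
  y = 0: RHS = -1 = (-1)³ ⇒ x = -1 works.
  y = 1: RHS = 14 is not a perfect cube.
  y = -1: RHS = -16 is not a perfect cube.
  y = 2: RHS = 119 is not a perfect cube.
  y = -2: RHS = -121 is not a perfect cube.
  y = 3: RHS = 404 is not a perfect cube.
  y = -3: RHS = -406 is not a perfect cube.
Continuing the search up to |y| = 50 finds no further solutions beyond those listed.
Collected solutions: (-1, 0).

Solutions (with |y| ≤ 50): (-1, 0).


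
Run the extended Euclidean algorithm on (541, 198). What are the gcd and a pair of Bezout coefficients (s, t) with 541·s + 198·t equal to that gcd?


Euclidean algorithm on (541, 198) — divide until remainder is 0:
  541 = 2 · 198 + 145
  198 = 1 · 145 + 53
  145 = 2 · 53 + 39
  53 = 1 · 39 + 14
  39 = 2 · 14 + 11
  14 = 1 · 11 + 3
  11 = 3 · 3 + 2
  3 = 1 · 2 + 1
  2 = 2 · 1 + 0
gcd(541, 198) = 1.
Track Bezout coefficients alongside the remainders: start with r₀ = 541 = a·1 + b·0 (s = 1, t = 0) and r₁ = 198 = a·0 + b·1 (s = 0, t = 1); each new remainder r_{k+1} = r_{k-1} − q_k·r_k inherits s_{k+1} = s_{k-1} − q_k·s_k, t_{k+1} = t_{k-1} − q_k·t_k, so r_k = a·s_k + b·t_k at every step:
  q = 2: r = 145, s = 1 − 2·0 = 1, t = 0 − 2·1 = -2  (check: 541·1 + 198·(-2) = 145)
  q = 1: r = 53, s = 0 − 1·1 = -1, t = 1 − 1·(-2) = 3  (check: 541·(-1) + 198·3 = 53)
  q = 2: r = 39, s = 1 − 2·(-1) = 3, t = -2 − 2·3 = -8  (check: 541·3 + 198·(-8) = 39)
  q = 1: r = 14, s = -1 − 1·3 = -4, t = 3 − 1·(-8) = 11  (check: 541·(-4) + 198·11 = 14)
  q = 2: r = 11, s = 3 − 2·(-4) = 11, t = -8 − 2·11 = -30  (check: 541·11 + 198·(-30) = 11)
  q = 1: r = 3, s = -4 − 1·11 = -15, t = 11 − 1·(-30) = 41  (check: 541·(-15) + 198·41 = 3)
  q = 3: r = 2, s = 11 − 3·(-15) = 56, t = -30 − 3·41 = -153  (check: 541·56 + 198·(-153) = 2)
  q = 1: r = 1, s = -15 − 1·56 = -71, t = 41 − 1·(-153) = 194  (check: 541·(-71) + 198·194 = 1)
The row with r = 1 (the gcd) gives the Bezout coefficients s = -71, t = 194.
Result: 541 · (-71) + 198 · (194) = 1.

gcd(541, 198) = 1; s = -71, t = 194 (check: 541·(-71) + 198·194 = 1).


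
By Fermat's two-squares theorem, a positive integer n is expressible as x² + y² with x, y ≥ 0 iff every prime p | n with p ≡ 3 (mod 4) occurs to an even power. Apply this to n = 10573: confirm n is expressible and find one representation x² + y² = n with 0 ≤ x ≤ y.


Step 1: Factor n = 10573 = 97 · 109.
Step 2: Check the mod-4 condition on each prime factor: 97 ≡ 1 (mod 4), exponent 1; 109 ≡ 1 (mod 4), exponent 1.
All primes ≡ 3 (mod 4) appear to even exponent (or don't appear), so by the two-squares theorem n IS expressible as a sum of two squares.
Step 3: Build a representation. Here n = 97 · 109 is a product of primes ≡ 1 (mod 4). Each prime p ≡ 1 (mod 4) is itself a sum of two squares; find a² by testing p − a² for a perfect square:
  97: 97 − 1² = 96, 97 − 2² = 93, 97 − 3² = 88, 97 − 4² = 81 = 9² ⇒ 97 = 4² + 9².
  109: 109 − 1² = 108, 109 − 2² = 105, 109 − 3² = 100 = 10² ⇒ 109 = 3² + 10².
  Combine using the Brahmagupta–Fibonacci identity (a² + b²)(c² + d²) = (ac − bd)² + (ad + bc)² = (ac + bd)² + (ad − bc)²:
  97 · 109 = 10573: from (4² + 9²)(3² + 10²), take (4·3 − 9·10, 4·10 + 9·3) = (12 − 90, 40 + 27) = (-78, 67); dropping signs (only squares matter) gives (78, 67); check 78² + 67² = 6084 + 4489 = 10573 ✓.
Step 4: Order so x ≤ y and verify: 67² + 78² = 4489 + 6084 = 10573 = n. ✓

n = 10573 = 67² + 78² (one valid representation with x ≤ y).


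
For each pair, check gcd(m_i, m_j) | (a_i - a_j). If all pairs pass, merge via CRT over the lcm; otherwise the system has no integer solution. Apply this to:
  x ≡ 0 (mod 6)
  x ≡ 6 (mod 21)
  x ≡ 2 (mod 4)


Moduli 6, 21, 4 are not pairwise coprime, so CRT works modulo lcm(m_i) when all pairwise compatibility conditions hold.
Pairwise compatibility: gcd(m_i, m_j) must divide a_i - a_j for every pair.
Merge one congruence at a time:
  Start: x ≡ 0 (mod 6).
  Combine with x ≡ 6 (mod 21): gcd(6, 21) = 3; 6 - 0 = 6, which IS divisible by 3, so compatible.
    Write x = 0 + 6·t and substitute into x ≡ 6 (mod 21): 6·t ≡ 6 − 0 = 6 (mod 21).
    Divide the congruence (and modulus) by g = 3: 2·t ≡ 2 (mod 7).
    The inverse of 2 mod 7 is 4 (since 2·4 = 8 = 1·7 + 1), so t ≡ 4·2 = 8 ≡ 1 (mod 7).
    Then x = 0 + 6·1 = 6, valid modulo lcm(6, 21) = 42: x ≡ 6 (mod 42).
  Combine with x ≡ 2 (mod 4): gcd(42, 4) = 2; 2 - 6 = -4, which IS divisible by 2, so compatible.
    Write x = 6 + 42·t and substitute into x ≡ 2 (mod 4): 42·t ≡ 2 − 6 = -4 (mod 4).
    Divide the congruence (and modulus) by g = 2: 21·t ≡ -2 (mod 2).
    Reduce coefficients mod 2: 1·t ≡ 0 (mod 2).
    So t ≡ 0 (mod 2).
    Then x = 6 + 42·0 = 6, valid modulo lcm(42, 4) = 84: x ≡ 6 (mod 84).
Verify: 6 mod 6 = 0, 6 mod 21 = 6, 6 mod 4 = 2.

x ≡ 6 (mod 84).


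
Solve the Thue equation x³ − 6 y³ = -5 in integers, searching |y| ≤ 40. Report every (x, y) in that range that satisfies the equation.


The equation is x³ - 6y³ = -5. For fixed y, x³ = 6·y³ − 5, so a solution requires the RHS to be a perfect cube.
Strategy: iterate y from -40 to 40, compute RHS = 6·y³ − 5, and check whether it is a (positive or negative) perfect cube.
Check small values of y:
  y = 0: RHS = -5 is not a perfect cube.
  y = 1: RHS = 1 = (1)³ ⇒ x = 1 works.
  y = -1: RHS = -11 is not a perfect cube.
  y = 2: RHS = 43 is not a perfect cube.
  y = -2: RHS = -53 is not a perfect cube.
  y = 3: RHS = 157 is not a perfect cube.
  y = -3: RHS = -167 is not a perfect cube.
Continuing the search up to |y| = 40 finds no further solutions beyond those listed.
Collected solutions: (1, 1).

Solutions (with |y| ≤ 40): (1, 1).


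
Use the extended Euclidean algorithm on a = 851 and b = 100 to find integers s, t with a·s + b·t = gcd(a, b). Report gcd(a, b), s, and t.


Euclidean algorithm on (851, 100) — divide until remainder is 0:
  851 = 8 · 100 + 51
  100 = 1 · 51 + 49
  51 = 1 · 49 + 2
  49 = 24 · 2 + 1
  2 = 2 · 1 + 0
gcd(851, 100) = 1.
Track Bezout coefficients alongside the remainders: start with r₀ = 851 = a·1 + b·0 (s = 1, t = 0) and r₁ = 100 = a·0 + b·1 (s = 0, t = 1); each new remainder r_{k+1} = r_{k-1} − q_k·r_k inherits s_{k+1} = s_{k-1} − q_k·s_k, t_{k+1} = t_{k-1} − q_k·t_k, so r_k = a·s_k + b·t_k at every step:
  q = 8: r = 51, s = 1 − 8·0 = 1, t = 0 − 8·1 = -8  (check: 851·1 + 100·(-8) = 51)
  q = 1: r = 49, s = 0 − 1·1 = -1, t = 1 − 1·(-8) = 9  (check: 851·(-1) + 100·9 = 49)
  q = 1: r = 2, s = 1 − 1·(-1) = 2, t = -8 − 1·9 = -17  (check: 851·2 + 100·(-17) = 2)
  q = 24: r = 1, s = -1 − 24·2 = -49, t = 9 − 24·(-17) = 417  (check: 851·(-49) + 100·417 = 1)
The row with r = 1 (the gcd) gives the Bezout coefficients s = -49, t = 417.
Result: 851 · (-49) + 100 · (417) = 1.

gcd(851, 100) = 1; s = -49, t = 417 (check: 851·(-49) + 100·417 = 1).


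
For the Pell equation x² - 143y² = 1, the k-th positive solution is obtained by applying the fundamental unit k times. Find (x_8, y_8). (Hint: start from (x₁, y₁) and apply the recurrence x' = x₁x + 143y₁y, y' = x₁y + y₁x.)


Step 1: Find the fundamental solution (x₁, y₁) of x² - 143y² = 1.
  Expand √143 as a continued fraction. a₀ = ⌊√143⌋ = 11; iterate m_{k+1} = d_k·a_k − m_k, d_{k+1} = (143 − m_{k+1}²)/d_k, a_{k+1} = ⌊(a₀ + m_{k+1})/d_{k+1}⌋ (starting m₀ = 0, d₀ = 1), with convergents p_k = a_k·p_{k-1} + p_{k-2}, q_k = a_k·q_{k-1} + q_{k-2} (p₋₁ = 1, q₋₁ = 0):
  k = 0: a₀ = 11; p₀/q₀ = 11/1; p₀² − 143·q₀² = 121 − 143 = -22.
  k = 1: m = 11, d = 22, a = ⌊(11 + 11)/22⌋ = 1; p/q = (1·11 + 1)/(1·1 + 0) = 12/1; p² − 143·q² = 144 − 143 = 1.
  The first convergent with p² − 143·q² = 1 gives the fundamental solution (x₁, y₁) = (12, 1).
Step 2: Apply the recurrence (x_{n+1}, y_{n+1}) = (x₁x_n + 143y₁y_n, x₁y_n + y₁x_n) repeatedly.
  From (x_1, y_1) = (12, 1): x_2 = 12·12 + 143·1·1 = 287; y_2 = 12·1 + 1·12 = 24.
  From (x_2, y_2) = (287, 24): x_3 = 12·287 + 143·1·24 = 6876; y_3 = 12·24 + 1·287 = 575.
  From (x_3, y_3) = (6876, 575): x_4 = 12·6876 + 143·1·575 = 164737; y_4 = 12·575 + 1·6876 = 13776.
  From (x_4, y_4) = (164737, 13776): x_5 = 12·164737 + 143·1·13776 = 3946812; y_5 = 12·13776 + 1·164737 = 330049.
  From (x_5, y_5) = (3946812, 330049): x_6 = 12·3946812 + 143·1·330049 = 94558751; y_6 = 12·330049 + 1·3946812 = 7907400.
  From (x_6, y_6) = (94558751, 7907400): x_7 = 12·94558751 + 143·1·7907400 = 2265463212; y_7 = 12·7907400 + 1·94558751 = 189447551.
  From (x_7, y_7) = (2265463212, 189447551): x_8 = 12·2265463212 + 143·1·189447551 = 54276558337; y_8 = 12·189447551 + 1·2265463212 = 4538833824.
Step 3: Verify x_8² - 143·y_8² = 2945944784909764205569 - 2945944784909764205568 = 1 (should be 1). ✓

(x_1, y_1) = (12, 1); (x_8, y_8) = (54276558337, 4538833824).


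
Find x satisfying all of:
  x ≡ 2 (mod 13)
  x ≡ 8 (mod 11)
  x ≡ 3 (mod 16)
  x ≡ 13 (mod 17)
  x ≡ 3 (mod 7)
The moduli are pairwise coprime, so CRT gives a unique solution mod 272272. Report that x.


Product of moduli M = 13 · 11 · 16 · 17 · 7 = 272272.
Merge one congruence at a time:
  Start: x ≡ 2 (mod 13).
  Combine with x ≡ 8 (mod 11); new modulus lcm = 143.
    Write x = 2 + 13·t and substitute into x ≡ 8 (mod 11): 13·t ≡ 8 − 2 = 6 (mod 11).
    Reduce coefficients mod 11: 2·t ≡ 6 (mod 11).
    The inverse of 2 mod 11 is 6 (since 2·6 = 12 = 1·11 + 1), so t ≡ 6·6 = 36 ≡ 3 (mod 11).
    Then x = 2 + 13·3 = 41, valid modulo lcm(13, 11) = 143: x ≡ 41 (mod 143).
  Combine with x ≡ 3 (mod 16); new modulus lcm = 2288.
    Write x = 41 + 143·t and substitute into x ≡ 3 (mod 16): 143·t ≡ 3 − 41 = -38 (mod 16).
    Reduce coefficients mod 16: 15·t ≡ 10 (mod 16).
    The inverse of 15 mod 16 is 15 (since 15·15 = 225 = 14·16 + 1), so t ≡ 15·10 = 150 ≡ 6 (mod 16).
    Then x = 41 + 143·6 = 899, valid modulo lcm(143, 16) = 2288: x ≡ 899 (mod 2288).
  Combine with x ≡ 13 (mod 17); new modulus lcm = 38896.
    Write x = 899 + 2288·t and substitute into x ≡ 13 (mod 17): 2288·t ≡ 13 − 899 = -886 (mod 17).
    Reduce coefficients mod 17: 10·t ≡ 15 (mod 17).
    The inverse of 10 mod 17 is 12 (since 10·12 = 120 = 7·17 + 1), so t ≡ 12·15 = 180 ≡ 10 (mod 17).
    Then x = 899 + 2288·10 = 23779, valid modulo lcm(2288, 17) = 38896: x ≡ 23779 (mod 38896).
  Combine with x ≡ 3 (mod 7); new modulus lcm = 272272.
    Write x = 23779 + 38896·t and substitute into x ≡ 3 (mod 7): 38896·t ≡ 3 − 23779 = -23776 (mod 7).
    Reduce coefficients mod 7: 4·t ≡ 3 (mod 7).
    The inverse of 4 mod 7 is 2 (since 4·2 = 8 = 1·7 + 1), so t ≡ 2·3 = 6 ≡ 6 (mod 7).
    Then x = 23779 + 38896·6 = 257155, valid modulo lcm(38896, 7) = 272272: x ≡ 257155 (mod 272272).
Verify against each original: 257155 mod 13 = 2, 257155 mod 11 = 8, 257155 mod 16 = 3, 257155 mod 17 = 13, 257155 mod 7 = 3.

x ≡ 257155 (mod 272272).


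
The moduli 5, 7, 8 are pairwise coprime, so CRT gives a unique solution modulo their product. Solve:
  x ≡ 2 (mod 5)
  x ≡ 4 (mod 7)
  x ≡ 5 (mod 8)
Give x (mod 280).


Moduli 5, 7, 8 are pairwise coprime; by CRT there is a unique solution modulo M = 5 · 7 · 8 = 280.
Solve pairwise, accumulating the modulus:
  Start with x ≡ 2 (mod 5).
  Combine with x ≡ 4 (mod 7): since gcd(5, 7) = 1, we get a unique residue mod 35.
    Write x = 2 + 5·t and substitute into x ≡ 4 (mod 7): 5·t ≡ 4 − 2 = 2 (mod 7).
    The inverse of 5 mod 7 is 3 (since 5·3 = 15 = 2·7 + 1), so t ≡ 3·2 = 6 ≡ 6 (mod 7).
    Then x = 2 + 5·6 = 32, valid modulo lcm(5, 7) = 35: x ≡ 32 (mod 35).
  Combine with x ≡ 5 (mod 8): since gcd(35, 8) = 1, we get a unique residue mod 280.
    Write x = 32 + 35·t and substitute into x ≡ 5 (mod 8): 35·t ≡ 5 − 32 = -27 (mod 8).
    Reduce coefficients mod 8: 3·t ≡ 5 (mod 8).
    The inverse of 3 mod 8 is 3 (since 3·3 = 9 = 1·8 + 1), so t ≡ 3·5 = 15 ≡ 7 (mod 8).
    Then x = 32 + 35·7 = 277, valid modulo lcm(35, 8) = 280: x ≡ 277 (mod 280).
Verify: 277 mod 5 = 2 ✓, 277 mod 7 = 4 ✓, 277 mod 8 = 5 ✓.

x ≡ 277 (mod 280).


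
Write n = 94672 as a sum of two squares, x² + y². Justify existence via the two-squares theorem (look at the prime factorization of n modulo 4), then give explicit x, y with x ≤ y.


Step 1: Factor n = 94672 = 2^4 · 61 · 97.
Step 2: Check the mod-4 condition on each prime factor: 2 = 2 (special); 61 ≡ 1 (mod 4), exponent 1; 97 ≡ 1 (mod 4), exponent 1.
All primes ≡ 3 (mod 4) appear to even exponent (or don't appear), so by the two-squares theorem n IS expressible as a sum of two squares.
Step 3: Build a representation. Group n = k² · m with k = 4 and m = 61 · 97 = 5917 (a product of primes ≡ 1 (mod 4)); a representation of m scales to one of n via (k·x)² + (k·y)² = k²(x² + y²). Each prime p ≡ 1 (mod 4) is itself a sum of two squares; find a² by testing p − a² for a perfect square:
  61: 61 − 1² = 60, 61 − 2² = 57, 61 − 3² = 52, 61 − 4² = 45, 61 − 5² = 36 = 6² ⇒ 61 = 5² + 6².
  97: 97 − 1² = 96, 97 − 2² = 93, 97 − 3² = 88, 97 − 4² = 81 = 9² ⇒ 97 = 4² + 9².
  Combine using the Brahmagupta–Fibonacci identity (a² + b²)(c² + d²) = (ac − bd)² + (ad + bc)² = (ac + bd)² + (ad − bc)²:
  61 · 97 = 5917: from (5² + 6²)(4² + 9²), take (5·4 − 6·9, 5·9 + 6·4) = (20 − 54, 45 + 24) = (-34, 69); dropping signs (only squares matter) gives (34, 69); check 34² + 69² = 1156 + 4761 = 5917 ✓.
  Scale by k = 4: (4·34, 4·69) = (136, 276).
Step 4: Order so x ≤ y and verify: 136² + 276² = 18496 + 76176 = 94672 = n. ✓

n = 94672 = 136² + 276² (one valid representation with x ≤ y).


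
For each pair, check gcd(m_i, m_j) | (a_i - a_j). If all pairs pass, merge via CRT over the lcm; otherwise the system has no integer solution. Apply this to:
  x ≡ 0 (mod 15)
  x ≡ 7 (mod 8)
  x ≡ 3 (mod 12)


Moduli 15, 8, 12 are not pairwise coprime, so CRT works modulo lcm(m_i) when all pairwise compatibility conditions hold.
Pairwise compatibility: gcd(m_i, m_j) must divide a_i - a_j for every pair.
Merge one congruence at a time:
  Start: x ≡ 0 (mod 15).
  Combine with x ≡ 7 (mod 8): gcd(15, 8) = 1; 7 - 0 = 7, which IS divisible by 1, so compatible.
    Write x = 0 + 15·t and substitute into x ≡ 7 (mod 8): 15·t ≡ 7 − 0 = 7 (mod 8).
    Reduce coefficients mod 8: 7·t ≡ 7 (mod 8).
    The inverse of 7 mod 8 is 7 (since 7·7 = 49 = 6·8 + 1), so t ≡ 7·7 = 49 ≡ 1 (mod 8).
    Then x = 0 + 15·1 = 15, valid modulo lcm(15, 8) = 120: x ≡ 15 (mod 120).
  Combine with x ≡ 3 (mod 12): gcd(120, 12) = 12; 3 - 15 = -12, which IS divisible by 12, so compatible.
    Write x = 15 + 120·t and substitute into x ≡ 3 (mod 12): 120·t ≡ 3 − 15 = -12 (mod 12).
    Divide the congruence (and modulus) by g = 12: 10·t ≡ -1 (mod 1).
    Modulo 1 every t works; take t = 0.
    Then x = 15 + 120·0 = 15, valid modulo lcm(120, 12) = 120: x ≡ 15 (mod 120).
Verify: 15 mod 15 = 0, 15 mod 8 = 7, 15 mod 12 = 3.

x ≡ 15 (mod 120).


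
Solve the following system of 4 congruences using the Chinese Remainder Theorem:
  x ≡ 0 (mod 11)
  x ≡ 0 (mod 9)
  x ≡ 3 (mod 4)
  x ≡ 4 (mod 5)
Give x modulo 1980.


Product of moduli M = 11 · 9 · 4 · 5 = 1980.
Merge one congruence at a time:
  Start: x ≡ 0 (mod 11).
  Combine with x ≡ 0 (mod 9); new modulus lcm = 99.
    Write x = 0 + 11·t and substitute into x ≡ 0 (mod 9): 11·t ≡ 0 − 0 = 0 (mod 9).
    Reduce coefficients mod 9: 2·t ≡ 0 (mod 9).
    The inverse of 2 mod 9 is 5 (since 2·5 = 10 = 1·9 + 1), so t ≡ 5·0 = 0 ≡ 0 (mod 9).
    Then x = 0 + 11·0 = 0, valid modulo lcm(11, 9) = 99: x ≡ 0 (mod 99).
  Combine with x ≡ 3 (mod 4); new modulus lcm = 396.
    Write x = 0 + 99·t and substitute into x ≡ 3 (mod 4): 99·t ≡ 3 − 0 = 3 (mod 4).
    Reduce coefficients mod 4: 3·t ≡ 3 (mod 4).
    The inverse of 3 mod 4 is 3 (since 3·3 = 9 = 2·4 + 1), so t ≡ 3·3 = 9 ≡ 1 (mod 4).
    Then x = 0 + 99·1 = 99, valid modulo lcm(99, 4) = 396: x ≡ 99 (mod 396).
  Combine with x ≡ 4 (mod 5); new modulus lcm = 1980.
    Write x = 99 + 396·t and substitute into x ≡ 4 (mod 5): 396·t ≡ 4 − 99 = -95 (mod 5).
    Reduce coefficients mod 5: 1·t ≡ 0 (mod 5).
    So t ≡ 0 (mod 5).
    Then x = 99 + 396·0 = 99, valid modulo lcm(396, 5) = 1980: x ≡ 99 (mod 1980).
Verify against each original: 99 mod 11 = 0, 99 mod 9 = 0, 99 mod 4 = 3, 99 mod 5 = 4.

x ≡ 99 (mod 1980).


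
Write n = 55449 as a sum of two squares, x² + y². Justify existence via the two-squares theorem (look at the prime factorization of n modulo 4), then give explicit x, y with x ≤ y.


Step 1: Factor n = 55449 = 3^2 · 61 · 101.
Step 2: Check the mod-4 condition on each prime factor: 3 ≡ 3 (mod 4), exponent 2 (must be even); 61 ≡ 1 (mod 4), exponent 1; 101 ≡ 1 (mod 4), exponent 1.
All primes ≡ 3 (mod 4) appear to even exponent (or don't appear), so by the two-squares theorem n IS expressible as a sum of two squares.
Step 3: Build a representation. Group n = k² · m with k = 3 and m = 61 · 101 = 6161 (a product of primes ≡ 1 (mod 4)); a representation of m scales to one of n via (k·x)² + (k·y)² = k²(x² + y²). Each prime p ≡ 1 (mod 4) is itself a sum of two squares; find a² by testing p − a² for a perfect square:
  61: 61 − 1² = 60, 61 − 2² = 57, 61 − 3² = 52, 61 − 4² = 45, 61 − 5² = 36 = 6² ⇒ 61 = 5² + 6².
  101: 101 − 1² = 100 = 10² ⇒ 101 = 1² + 10².
  Combine using the Brahmagupta–Fibonacci identity (a² + b²)(c² + d²) = (ac − bd)² + (ad + bc)² = (ac + bd)² + (ad − bc)²:
  61 · 101 = 6161: from (5² + 6²)(1² + 10²), take (5·1 − 6·10, 5·10 + 6·1) = (5 − 60, 50 + 6) = (-55, 56); dropping signs (only squares matter) gives (55, 56); check 55² + 56² = 3025 + 3136 = 6161 ✓.
  Scale by k = 3: (3·55, 3·56) = (165, 168).
Step 4: Order so x ≤ y and verify: 165² + 168² = 27225 + 28224 = 55449 = n. ✓

n = 55449 = 165² + 168² (one valid representation with x ≤ y).


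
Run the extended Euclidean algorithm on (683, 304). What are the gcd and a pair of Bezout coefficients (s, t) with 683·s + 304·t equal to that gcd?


Euclidean algorithm on (683, 304) — divide until remainder is 0:
  683 = 2 · 304 + 75
  304 = 4 · 75 + 4
  75 = 18 · 4 + 3
  4 = 1 · 3 + 1
  3 = 3 · 1 + 0
gcd(683, 304) = 1.
Track Bezout coefficients alongside the remainders: start with r₀ = 683 = a·1 + b·0 (s = 1, t = 0) and r₁ = 304 = a·0 + b·1 (s = 0, t = 1); each new remainder r_{k+1} = r_{k-1} − q_k·r_k inherits s_{k+1} = s_{k-1} − q_k·s_k, t_{k+1} = t_{k-1} − q_k·t_k, so r_k = a·s_k + b·t_k at every step:
  q = 2: r = 75, s = 1 − 2·0 = 1, t = 0 − 2·1 = -2  (check: 683·1 + 304·(-2) = 75)
  q = 4: r = 4, s = 0 − 4·1 = -4, t = 1 − 4·(-2) = 9  (check: 683·(-4) + 304·9 = 4)
  q = 18: r = 3, s = 1 − 18·(-4) = 73, t = -2 − 18·9 = -164  (check: 683·73 + 304·(-164) = 3)
  q = 1: r = 1, s = -4 − 1·73 = -77, t = 9 − 1·(-164) = 173  (check: 683·(-77) + 304·173 = 1)
The row with r = 1 (the gcd) gives the Bezout coefficients s = -77, t = 173.
Result: 683 · (-77) + 304 · (173) = 1.

gcd(683, 304) = 1; s = -77, t = 173 (check: 683·(-77) + 304·173 = 1).


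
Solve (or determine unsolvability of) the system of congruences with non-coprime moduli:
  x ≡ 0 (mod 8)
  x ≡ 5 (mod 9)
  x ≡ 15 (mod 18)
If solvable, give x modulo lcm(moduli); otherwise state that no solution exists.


Moduli 8, 9, 18 are not pairwise coprime, so CRT works modulo lcm(m_i) when all pairwise compatibility conditions hold.
Pairwise compatibility: gcd(m_i, m_j) must divide a_i - a_j for every pair.
Merge one congruence at a time:
  Start: x ≡ 0 (mod 8).
  Combine with x ≡ 5 (mod 9): gcd(8, 9) = 1; 5 - 0 = 5, which IS divisible by 1, so compatible.
    Write x = 0 + 8·t and substitute into x ≡ 5 (mod 9): 8·t ≡ 5 − 0 = 5 (mod 9).
    The inverse of 8 mod 9 is 8 (since 8·8 = 64 = 7·9 + 1), so t ≡ 8·5 = 40 ≡ 4 (mod 9).
    Then x = 0 + 8·4 = 32, valid modulo lcm(8, 9) = 72: x ≡ 32 (mod 72).
  Combine with x ≡ 15 (mod 18): gcd(72, 18) = 18, and 15 - 32 = -17 is NOT divisible by 18.
    ⇒ system is inconsistent (no integer solution).

No solution (the system is inconsistent).


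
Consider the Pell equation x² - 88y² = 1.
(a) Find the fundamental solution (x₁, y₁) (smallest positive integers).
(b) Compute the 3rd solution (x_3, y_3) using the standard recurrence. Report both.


Step 1: Find the fundamental solution (x₁, y₁) of x² - 88y² = 1.
  Expand √88 as a continued fraction. a₀ = ⌊√88⌋ = 9; iterate m_{k+1} = d_k·a_k − m_k, d_{k+1} = (88 − m_{k+1}²)/d_k, a_{k+1} = ⌊(a₀ + m_{k+1})/d_{k+1}⌋ (starting m₀ = 0, d₀ = 1), with convergents p_k = a_k·p_{k-1} + p_{k-2}, q_k = a_k·q_{k-1} + q_{k-2} (p₋₁ = 1, q₋₁ = 0):
  k = 0: a₀ = 9; p₀/q₀ = 9/1; p₀² − 88·q₀² = 81 − 88 = -7.
  k = 1: m = 9, d = 7, a = ⌊(9 + 9)/7⌋ = 2; p/q = (2·9 + 1)/(2·1 + 0) = 19/2; p² − 88·q² = 361 − 352 = 9.
  k = 2: m = 5, d = 9, a = ⌊(9 + 5)/9⌋ = 1; p/q = (1·19 + 9)/(1·2 + 1) = 28/3; p² − 88·q² = 784 − 792 = -8.
  k = 3: m = 4, d = 8, a = ⌊(9 + 4)/8⌋ = 1; p/q = (1·28 + 19)/(1·3 + 2) = 47/5; p² − 88·q² = 2209 − 2200 = 9.
  k = 4: m = 4, d = 9, a = ⌊(9 + 4)/9⌋ = 1; p/q = (1·47 + 28)/(1·5 + 3) = 75/8; p² − 88·q² = 5625 − 5632 = -7.
  k = 5: m = 5, d = 7, a = ⌊(9 + 5)/7⌋ = 2; p/q = (2·75 + 47)/(2·8 + 5) = 197/21; p² − 88·q² = 38809 − 38808 = 1.
  The first convergent with p² − 88·q² = 1 gives the fundamental solution (x₁, y₁) = (197, 21).
Step 2: Apply the recurrence (x_{n+1}, y_{n+1}) = (x₁x_n + 88y₁y_n, x₁y_n + y₁x_n) repeatedly.
  From (x_1, y_1) = (197, 21): x_2 = 197·197 + 88·21·21 = 77617; y_2 = 197·21 + 21·197 = 8274.
  From (x_2, y_2) = (77617, 8274): x_3 = 197·77617 + 88·21·8274 = 30580901; y_3 = 197·8274 + 21·77617 = 3259935.
Step 3: Verify x_3² - 88·y_3² = 935191505971801 - 935191505971800 = 1 (should be 1). ✓

(x_1, y_1) = (197, 21); (x_3, y_3) = (30580901, 3259935).


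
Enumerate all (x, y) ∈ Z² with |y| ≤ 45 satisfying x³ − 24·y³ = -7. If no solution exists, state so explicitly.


The equation is x³ - 24y³ = -7. For fixed y, x³ = 24·y³ − 7, so a solution requires the RHS to be a perfect cube.
Strategy: iterate y from -45 to 45, compute RHS = 24·y³ − 7, and check whether it is a (positive or negative) perfect cube.
Check small values of y:
  y = 0: RHS = -7 is not a perfect cube.
  y = 1: RHS = 17 is not a perfect cube.
  y = -1: RHS = -31 is not a perfect cube.
  y = 2: RHS = 185 is not a perfect cube.
  y = -2: RHS = -199 is not a perfect cube.
  y = 3: RHS = 641 is not a perfect cube.
  y = -3: RHS = -655 is not a perfect cube.
Continuing the search up to |y| = 45 finds no solutions either.
No (x, y) in the scanned range satisfies the equation.

No integer solutions with |y| ≤ 45.


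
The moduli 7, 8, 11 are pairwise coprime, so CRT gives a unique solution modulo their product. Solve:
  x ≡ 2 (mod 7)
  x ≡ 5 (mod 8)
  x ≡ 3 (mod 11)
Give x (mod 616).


Moduli 7, 8, 11 are pairwise coprime; by CRT there is a unique solution modulo M = 7 · 8 · 11 = 616.
Solve pairwise, accumulating the modulus:
  Start with x ≡ 2 (mod 7).
  Combine with x ≡ 5 (mod 8): since gcd(7, 8) = 1, we get a unique residue mod 56.
    Write x = 2 + 7·t and substitute into x ≡ 5 (mod 8): 7·t ≡ 5 − 2 = 3 (mod 8).
    The inverse of 7 mod 8 is 7 (since 7·7 = 49 = 6·8 + 1), so t ≡ 7·3 = 21 ≡ 5 (mod 8).
    Then x = 2 + 7·5 = 37, valid modulo lcm(7, 8) = 56: x ≡ 37 (mod 56).
  Combine with x ≡ 3 (mod 11): since gcd(56, 11) = 1, we get a unique residue mod 616.
    Write x = 37 + 56·t and substitute into x ≡ 3 (mod 11): 56·t ≡ 3 − 37 = -34 (mod 11).
    Reduce coefficients mod 11: 1·t ≡ 10 (mod 11).
    So t ≡ 10 (mod 11).
    Then x = 37 + 56·10 = 597, valid modulo lcm(56, 11) = 616: x ≡ 597 (mod 616).
Verify: 597 mod 7 = 2 ✓, 597 mod 8 = 5 ✓, 597 mod 11 = 3 ✓.

x ≡ 597 (mod 616).


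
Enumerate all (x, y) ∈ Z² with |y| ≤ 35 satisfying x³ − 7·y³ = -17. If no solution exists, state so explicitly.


The equation is x³ - 7y³ = -17. For fixed y, x³ = 7·y³ − 17, so a solution requires the RHS to be a perfect cube.
Strategy: iterate y from -35 to 35, compute RHS = 7·y³ − 17, and check whether it is a (positive or negative) perfect cube.
Check small values of y:
  y = 0: RHS = -17 is not a perfect cube.
  y = 1: RHS = -10 is not a perfect cube.
  y = -1: RHS = -24 is not a perfect cube.
  y = 2: RHS = 39 is not a perfect cube.
  y = -2: RHS = -73 is not a perfect cube.
  y = 3: RHS = 172 is not a perfect cube.
  y = -3: RHS = -206 is not a perfect cube.
Continuing the search up to |y| = 35 finds no solutions either.
No (x, y) in the scanned range satisfies the equation.

No integer solutions with |y| ≤ 35.


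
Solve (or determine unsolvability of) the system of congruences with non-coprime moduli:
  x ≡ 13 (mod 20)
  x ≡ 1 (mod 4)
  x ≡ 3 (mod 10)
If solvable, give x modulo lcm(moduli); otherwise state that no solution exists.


Moduli 20, 4, 10 are not pairwise coprime, so CRT works modulo lcm(m_i) when all pairwise compatibility conditions hold.
Pairwise compatibility: gcd(m_i, m_j) must divide a_i - a_j for every pair.
Merge one congruence at a time:
  Start: x ≡ 13 (mod 20).
  Combine with x ≡ 1 (mod 4): gcd(20, 4) = 4; 1 - 13 = -12, which IS divisible by 4, so compatible.
    Write x = 13 + 20·t and substitute into x ≡ 1 (mod 4): 20·t ≡ 1 − 13 = -12 (mod 4).
    Divide the congruence (and modulus) by g = 4: 5·t ≡ -3 (mod 1).
    Modulo 1 every t works; take t = 0.
    Then x = 13 + 20·0 = 13, valid modulo lcm(20, 4) = 20: x ≡ 13 (mod 20).
  Combine with x ≡ 3 (mod 10): gcd(20, 10) = 10; 3 - 13 = -10, which IS divisible by 10, so compatible.
    Write x = 13 + 20·t and substitute into x ≡ 3 (mod 10): 20·t ≡ 3 − 13 = -10 (mod 10).
    Divide the congruence (and modulus) by g = 10: 2·t ≡ -1 (mod 1).
    Modulo 1 every t works; take t = 0.
    Then x = 13 + 20·0 = 13, valid modulo lcm(20, 10) = 20: x ≡ 13 (mod 20).
Verify: 13 mod 20 = 13, 13 mod 4 = 1, 13 mod 10 = 3.

x ≡ 13 (mod 20).


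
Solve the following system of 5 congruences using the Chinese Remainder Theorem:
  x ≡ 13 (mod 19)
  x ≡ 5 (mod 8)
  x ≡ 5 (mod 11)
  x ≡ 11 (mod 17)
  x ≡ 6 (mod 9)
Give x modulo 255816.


Product of moduli M = 19 · 8 · 11 · 17 · 9 = 255816.
Merge one congruence at a time:
  Start: x ≡ 13 (mod 19).
  Combine with x ≡ 5 (mod 8); new modulus lcm = 152.
    Write x = 13 + 19·t and substitute into x ≡ 5 (mod 8): 19·t ≡ 5 − 13 = -8 (mod 8).
    Reduce coefficients mod 8: 3·t ≡ 0 (mod 8).
    The inverse of 3 mod 8 is 3 (since 3·3 = 9 = 1·8 + 1), so t ≡ 3·0 = 0 ≡ 0 (mod 8).
    Then x = 13 + 19·0 = 13, valid modulo lcm(19, 8) = 152: x ≡ 13 (mod 152).
  Combine with x ≡ 5 (mod 11); new modulus lcm = 1672.
    Write x = 13 + 152·t and substitute into x ≡ 5 (mod 11): 152·t ≡ 5 − 13 = -8 (mod 11).
    Reduce coefficients mod 11: 9·t ≡ 3 (mod 11).
    The inverse of 9 mod 11 is 5 (since 9·5 = 45 = 4·11 + 1), so t ≡ 5·3 = 15 ≡ 4 (mod 11).
    Then x = 13 + 152·4 = 621, valid modulo lcm(152, 11) = 1672: x ≡ 621 (mod 1672).
  Combine with x ≡ 11 (mod 17); new modulus lcm = 28424.
    Write x = 621 + 1672·t and substitute into x ≡ 11 (mod 17): 1672·t ≡ 11 − 621 = -610 (mod 17).
    Reduce coefficients mod 17: 6·t ≡ 2 (mod 17).
    The inverse of 6 mod 17 is 3 (since 6·3 = 18 = 1·17 + 1), so t ≡ 3·2 = 6 ≡ 6 (mod 17).
    Then x = 621 + 1672·6 = 10653, valid modulo lcm(1672, 17) = 28424: x ≡ 10653 (mod 28424).
  Combine with x ≡ 6 (mod 9); new modulus lcm = 255816.
    Write x = 10653 + 28424·t and substitute into x ≡ 6 (mod 9): 28424·t ≡ 6 − 10653 = -10647 (mod 9).
    Reduce coefficients mod 9: 2·t ≡ 0 (mod 9).
    The inverse of 2 mod 9 is 5 (since 2·5 = 10 = 1·9 + 1), so t ≡ 5·0 = 0 ≡ 0 (mod 9).
    Then x = 10653 + 28424·0 = 10653, valid modulo lcm(28424, 9) = 255816: x ≡ 10653 (mod 255816).
Verify against each original: 10653 mod 19 = 13, 10653 mod 8 = 5, 10653 mod 11 = 5, 10653 mod 17 = 11, 10653 mod 9 = 6.

x ≡ 10653 (mod 255816).
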